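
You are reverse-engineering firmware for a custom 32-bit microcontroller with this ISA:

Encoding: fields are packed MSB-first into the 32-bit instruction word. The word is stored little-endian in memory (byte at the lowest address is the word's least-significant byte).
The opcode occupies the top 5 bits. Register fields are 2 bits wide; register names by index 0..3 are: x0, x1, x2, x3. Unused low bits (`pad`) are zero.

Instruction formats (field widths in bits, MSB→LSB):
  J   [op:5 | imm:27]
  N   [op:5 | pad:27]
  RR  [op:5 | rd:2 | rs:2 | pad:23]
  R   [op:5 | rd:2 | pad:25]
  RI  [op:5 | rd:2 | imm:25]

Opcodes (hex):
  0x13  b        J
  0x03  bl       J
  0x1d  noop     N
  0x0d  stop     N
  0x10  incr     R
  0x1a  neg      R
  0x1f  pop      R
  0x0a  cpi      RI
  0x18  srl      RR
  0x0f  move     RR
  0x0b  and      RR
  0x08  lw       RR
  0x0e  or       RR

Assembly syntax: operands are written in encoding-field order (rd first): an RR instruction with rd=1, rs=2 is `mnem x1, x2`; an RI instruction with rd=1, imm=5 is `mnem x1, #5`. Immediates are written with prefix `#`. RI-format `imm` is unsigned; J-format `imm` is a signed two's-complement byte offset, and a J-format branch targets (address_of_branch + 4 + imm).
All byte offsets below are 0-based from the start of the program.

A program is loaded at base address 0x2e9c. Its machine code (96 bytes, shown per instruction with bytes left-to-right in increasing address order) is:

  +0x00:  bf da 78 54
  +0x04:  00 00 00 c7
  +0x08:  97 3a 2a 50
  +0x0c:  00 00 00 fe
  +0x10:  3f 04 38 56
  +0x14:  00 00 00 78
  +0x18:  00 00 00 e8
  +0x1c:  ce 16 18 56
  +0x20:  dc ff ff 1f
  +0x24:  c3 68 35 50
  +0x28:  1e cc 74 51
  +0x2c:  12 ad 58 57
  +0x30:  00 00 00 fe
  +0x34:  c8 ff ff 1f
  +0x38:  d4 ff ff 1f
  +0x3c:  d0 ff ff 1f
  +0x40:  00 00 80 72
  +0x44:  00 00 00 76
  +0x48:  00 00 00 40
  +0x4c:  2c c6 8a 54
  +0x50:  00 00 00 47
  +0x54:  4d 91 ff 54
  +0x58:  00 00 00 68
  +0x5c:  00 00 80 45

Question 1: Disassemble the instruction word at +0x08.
off 0x08: read 97 3a 2a 50 as little → 0x502a3a97
  top 5b → 0xa → cpi [RI]
  rd: (w>>25)&0x3=0x0 → x0
  imm: (w>>0)&0x1ffffff=0x2a3a97 → #2767511

cpi x0, #2767511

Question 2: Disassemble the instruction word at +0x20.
bl #-36

@+20  little-endian(dc ff ff 1f) = 0x1fffffdc
  opcode bits[31:27]=0x3: bl/J
  [26:0] imm=134217692 (s27→-36) = #-36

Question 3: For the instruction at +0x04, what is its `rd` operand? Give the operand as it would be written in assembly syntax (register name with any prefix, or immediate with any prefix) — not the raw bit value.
x3

off 0x04: read 00 00 00 c7 as little → 0xc7000000
  top 5b → 0x18 → srl [RR]
  rd: (w>>25)&0x3=0x3 → x3
  rs: (w>>23)&0x3=0x2 → x2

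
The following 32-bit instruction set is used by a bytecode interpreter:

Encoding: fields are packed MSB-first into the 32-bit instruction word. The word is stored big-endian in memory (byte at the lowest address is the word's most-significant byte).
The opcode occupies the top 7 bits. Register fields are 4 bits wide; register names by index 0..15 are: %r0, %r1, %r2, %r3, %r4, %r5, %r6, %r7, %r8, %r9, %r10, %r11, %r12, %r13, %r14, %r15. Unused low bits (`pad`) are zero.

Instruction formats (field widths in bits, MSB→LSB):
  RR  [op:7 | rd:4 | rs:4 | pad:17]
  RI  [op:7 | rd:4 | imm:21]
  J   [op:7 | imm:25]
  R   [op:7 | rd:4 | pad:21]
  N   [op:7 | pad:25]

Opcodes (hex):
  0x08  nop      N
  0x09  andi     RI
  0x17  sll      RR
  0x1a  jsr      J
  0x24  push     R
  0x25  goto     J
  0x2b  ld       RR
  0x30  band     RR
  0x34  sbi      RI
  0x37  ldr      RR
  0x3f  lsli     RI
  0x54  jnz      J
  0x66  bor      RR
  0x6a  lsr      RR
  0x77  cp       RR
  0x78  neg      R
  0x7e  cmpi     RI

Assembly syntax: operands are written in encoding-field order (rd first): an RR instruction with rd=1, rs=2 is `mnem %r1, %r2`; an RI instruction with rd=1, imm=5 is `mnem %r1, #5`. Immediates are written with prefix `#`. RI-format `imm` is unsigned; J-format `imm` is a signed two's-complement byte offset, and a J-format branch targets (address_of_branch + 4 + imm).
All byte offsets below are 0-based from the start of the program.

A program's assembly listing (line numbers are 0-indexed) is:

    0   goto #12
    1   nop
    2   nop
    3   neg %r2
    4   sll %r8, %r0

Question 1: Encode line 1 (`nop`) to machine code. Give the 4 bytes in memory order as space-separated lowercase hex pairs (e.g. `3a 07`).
1. nop fields op=0x8:7|pad=0:25 → word 10000000h → 10 00 00 00

10 00 00 00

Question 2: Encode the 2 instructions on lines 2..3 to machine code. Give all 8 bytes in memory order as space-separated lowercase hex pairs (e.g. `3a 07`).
10 00 00 00 f0 40 00 00

line 2 (nop): pack op=0x8:7|pad=0:25 = 0x10000000; big→ 10 00 00 00
line 3 (neg): pack op=0x78:7|rd=2:4|pad=0:21 = 0xf0400000; big→ f0 40 00 00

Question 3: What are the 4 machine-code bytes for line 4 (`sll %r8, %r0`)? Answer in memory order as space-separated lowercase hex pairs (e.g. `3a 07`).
line 4 (sll): pack op=0x17:7|rd=8:4|rs=0:4|pad=0:17 = 0x2f000000; big→ 2f 00 00 00

2f 00 00 00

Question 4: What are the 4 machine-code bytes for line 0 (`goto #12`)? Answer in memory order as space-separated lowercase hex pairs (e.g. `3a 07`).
4a 00 00 0c

0. goto fields op=0x25:7|imm=12:25 → word 4a00000ch → 4a 00 00 0c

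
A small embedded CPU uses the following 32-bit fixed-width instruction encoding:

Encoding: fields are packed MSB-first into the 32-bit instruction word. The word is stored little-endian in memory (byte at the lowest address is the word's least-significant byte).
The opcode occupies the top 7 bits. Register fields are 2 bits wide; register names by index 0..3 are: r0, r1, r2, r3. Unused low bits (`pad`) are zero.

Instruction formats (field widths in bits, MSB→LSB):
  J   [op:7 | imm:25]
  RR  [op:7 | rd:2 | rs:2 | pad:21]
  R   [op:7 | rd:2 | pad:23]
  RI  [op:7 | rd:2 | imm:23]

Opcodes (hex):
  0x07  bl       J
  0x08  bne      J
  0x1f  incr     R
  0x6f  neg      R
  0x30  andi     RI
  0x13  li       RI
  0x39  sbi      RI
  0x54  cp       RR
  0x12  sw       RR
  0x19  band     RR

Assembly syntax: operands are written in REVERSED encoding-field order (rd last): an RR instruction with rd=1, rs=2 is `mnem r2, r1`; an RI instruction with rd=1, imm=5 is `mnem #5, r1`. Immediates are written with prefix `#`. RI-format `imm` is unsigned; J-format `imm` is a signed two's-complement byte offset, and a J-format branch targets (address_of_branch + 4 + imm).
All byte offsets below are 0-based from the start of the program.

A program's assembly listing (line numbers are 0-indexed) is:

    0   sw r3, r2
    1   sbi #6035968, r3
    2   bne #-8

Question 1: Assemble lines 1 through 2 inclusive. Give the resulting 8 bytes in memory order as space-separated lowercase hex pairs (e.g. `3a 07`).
line 1 (sbi): pack op=0x39:7|rd=3:2|imm=6035968:23 = 0x73dc1a00; little→ 00 1a dc 73
line 2 (bne): pack op=0x8:7|imm=-8:25 = 0x11fffff8; little→ f8 ff ff 11

00 1a dc 73 f8 ff ff 11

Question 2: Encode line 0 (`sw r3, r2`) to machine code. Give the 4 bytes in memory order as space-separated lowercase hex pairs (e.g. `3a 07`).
line 0 (sw): pack op=0x12:7|rd=2:2|rs=3:2|pad=0:21 = 0x25600000; little→ 00 00 60 25

00 00 60 25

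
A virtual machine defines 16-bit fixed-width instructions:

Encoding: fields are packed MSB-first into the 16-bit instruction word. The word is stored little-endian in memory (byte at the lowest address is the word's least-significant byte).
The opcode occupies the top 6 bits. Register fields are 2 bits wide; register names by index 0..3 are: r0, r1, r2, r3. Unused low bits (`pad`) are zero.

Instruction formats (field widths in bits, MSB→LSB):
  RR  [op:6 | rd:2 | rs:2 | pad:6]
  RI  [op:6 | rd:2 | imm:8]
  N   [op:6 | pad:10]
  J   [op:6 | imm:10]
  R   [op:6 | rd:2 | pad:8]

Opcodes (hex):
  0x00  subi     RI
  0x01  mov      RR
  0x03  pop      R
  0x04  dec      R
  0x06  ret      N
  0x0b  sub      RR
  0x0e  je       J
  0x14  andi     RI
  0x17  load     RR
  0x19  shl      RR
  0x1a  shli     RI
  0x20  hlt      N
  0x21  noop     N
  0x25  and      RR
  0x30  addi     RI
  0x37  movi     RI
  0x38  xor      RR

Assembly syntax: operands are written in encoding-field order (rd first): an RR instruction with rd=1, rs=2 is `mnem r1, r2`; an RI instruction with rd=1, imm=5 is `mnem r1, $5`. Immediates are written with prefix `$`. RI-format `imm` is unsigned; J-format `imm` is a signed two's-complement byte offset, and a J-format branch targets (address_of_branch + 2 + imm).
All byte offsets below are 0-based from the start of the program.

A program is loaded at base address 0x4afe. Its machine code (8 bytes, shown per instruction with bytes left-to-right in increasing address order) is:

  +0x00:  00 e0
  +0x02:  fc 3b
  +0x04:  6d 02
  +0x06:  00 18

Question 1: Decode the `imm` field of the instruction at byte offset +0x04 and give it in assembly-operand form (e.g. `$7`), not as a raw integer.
[04] 6d 02 → 0x026d
  top 6b → 0x0 → subi [RI]
  rd@[9:8]=0x2 ⇒ r2
  imm@[7:0]=0x6d ⇒ $109

$109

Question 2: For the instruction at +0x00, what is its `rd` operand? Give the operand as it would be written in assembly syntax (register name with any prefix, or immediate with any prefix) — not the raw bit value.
r0

[00] 00 e0 → 0xe000
  op=0xe000>>10=0x38 ⇒ xor (RR)
  rd: (w>>8)&0x3=0x0 → r0
  rs: (w>>6)&0x3=0x0 → r0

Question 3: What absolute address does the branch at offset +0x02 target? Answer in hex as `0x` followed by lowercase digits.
@+02  little-endian(fc 3b) = 0x3bfc
  op=0x3bfc>>10=0xe ⇒ je (J)
  imm: (w>>0)&0x3ff=0x3fc (s10→-4) → $-4
  target = base 0x4afe + off 0x02 + 2 + imm -4 = 0x4afe

0x4afe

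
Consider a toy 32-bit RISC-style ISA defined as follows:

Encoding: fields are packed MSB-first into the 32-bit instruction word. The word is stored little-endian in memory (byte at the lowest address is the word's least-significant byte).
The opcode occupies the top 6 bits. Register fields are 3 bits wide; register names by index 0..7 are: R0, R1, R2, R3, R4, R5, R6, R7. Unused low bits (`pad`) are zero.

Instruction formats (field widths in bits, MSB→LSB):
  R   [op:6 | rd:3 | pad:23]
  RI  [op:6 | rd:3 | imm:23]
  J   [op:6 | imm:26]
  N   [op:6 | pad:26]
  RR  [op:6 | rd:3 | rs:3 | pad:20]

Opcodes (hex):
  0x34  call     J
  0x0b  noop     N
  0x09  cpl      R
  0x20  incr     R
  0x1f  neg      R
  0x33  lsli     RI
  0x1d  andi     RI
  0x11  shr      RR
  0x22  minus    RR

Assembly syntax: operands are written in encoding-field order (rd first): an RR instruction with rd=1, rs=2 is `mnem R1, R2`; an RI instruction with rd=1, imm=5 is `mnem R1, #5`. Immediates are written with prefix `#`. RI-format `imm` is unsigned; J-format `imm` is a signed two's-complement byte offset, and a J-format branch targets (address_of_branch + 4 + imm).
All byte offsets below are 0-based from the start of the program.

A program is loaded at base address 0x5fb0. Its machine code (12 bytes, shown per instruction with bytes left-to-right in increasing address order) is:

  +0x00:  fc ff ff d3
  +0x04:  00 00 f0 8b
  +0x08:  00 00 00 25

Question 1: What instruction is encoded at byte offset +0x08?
off 0x08: read 00 00 00 25 as little → 0x25000000
  top 6b → 0x9 → cpl [R]
  rd: (w>>23)&0x7=0x2 → R2

cpl R2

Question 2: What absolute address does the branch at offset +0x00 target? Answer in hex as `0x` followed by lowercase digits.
@+00  little-endian(fc ff ff d3) = 0xd3fffffc
  top 6b → 0x34 → call [J]
  imm: (w>>0)&0x3ffffff=0x3fffffc (s26→-4) → #-4
  target = base 0x5fb0 + off 0x00 + 4 + imm -4 = 0x5fb0

0x5fb0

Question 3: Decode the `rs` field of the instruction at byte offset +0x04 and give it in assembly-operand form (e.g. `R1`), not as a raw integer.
@+04  little-endian(00 00 f0 8b) = 0x8bf00000
  opcode bits[31:26]=0x22: minus/RR
  [25:23] rd=7 = R7
  [22:20] rs=7 = R7

R7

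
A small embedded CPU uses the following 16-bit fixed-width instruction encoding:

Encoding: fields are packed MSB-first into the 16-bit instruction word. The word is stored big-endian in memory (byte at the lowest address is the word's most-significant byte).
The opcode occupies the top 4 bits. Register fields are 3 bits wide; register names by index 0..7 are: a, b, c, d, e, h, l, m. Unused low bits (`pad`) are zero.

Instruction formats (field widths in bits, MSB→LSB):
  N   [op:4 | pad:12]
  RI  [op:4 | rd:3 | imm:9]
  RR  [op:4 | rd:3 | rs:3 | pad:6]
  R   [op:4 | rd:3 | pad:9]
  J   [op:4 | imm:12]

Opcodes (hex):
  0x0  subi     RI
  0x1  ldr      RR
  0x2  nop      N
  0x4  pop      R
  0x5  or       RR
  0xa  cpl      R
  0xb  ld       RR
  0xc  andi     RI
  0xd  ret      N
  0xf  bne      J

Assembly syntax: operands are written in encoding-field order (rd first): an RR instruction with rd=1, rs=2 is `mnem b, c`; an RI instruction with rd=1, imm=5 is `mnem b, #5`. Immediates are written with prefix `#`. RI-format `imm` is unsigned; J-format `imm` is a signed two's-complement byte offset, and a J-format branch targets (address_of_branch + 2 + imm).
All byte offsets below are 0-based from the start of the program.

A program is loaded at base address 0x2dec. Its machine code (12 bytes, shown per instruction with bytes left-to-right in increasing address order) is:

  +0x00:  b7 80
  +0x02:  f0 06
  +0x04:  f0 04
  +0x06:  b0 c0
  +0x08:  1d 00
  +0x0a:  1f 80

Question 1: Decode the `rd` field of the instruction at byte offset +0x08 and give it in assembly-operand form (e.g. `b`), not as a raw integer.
@+08  big-endian(1d 00) = 0x1d00
  opcode bits[15:12]=0x1: ldr/RR
  [11:9] rd=6 = l
  [8:6] rs=4 = e

l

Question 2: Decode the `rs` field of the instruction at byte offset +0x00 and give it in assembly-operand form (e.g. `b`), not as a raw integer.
l

@+00  big-endian(b7 80) = 0xb780
  op=0xb780>>12=0xb ⇒ ld (RR)
  [11:9] rd=3 = d
  [8:6] rs=6 = l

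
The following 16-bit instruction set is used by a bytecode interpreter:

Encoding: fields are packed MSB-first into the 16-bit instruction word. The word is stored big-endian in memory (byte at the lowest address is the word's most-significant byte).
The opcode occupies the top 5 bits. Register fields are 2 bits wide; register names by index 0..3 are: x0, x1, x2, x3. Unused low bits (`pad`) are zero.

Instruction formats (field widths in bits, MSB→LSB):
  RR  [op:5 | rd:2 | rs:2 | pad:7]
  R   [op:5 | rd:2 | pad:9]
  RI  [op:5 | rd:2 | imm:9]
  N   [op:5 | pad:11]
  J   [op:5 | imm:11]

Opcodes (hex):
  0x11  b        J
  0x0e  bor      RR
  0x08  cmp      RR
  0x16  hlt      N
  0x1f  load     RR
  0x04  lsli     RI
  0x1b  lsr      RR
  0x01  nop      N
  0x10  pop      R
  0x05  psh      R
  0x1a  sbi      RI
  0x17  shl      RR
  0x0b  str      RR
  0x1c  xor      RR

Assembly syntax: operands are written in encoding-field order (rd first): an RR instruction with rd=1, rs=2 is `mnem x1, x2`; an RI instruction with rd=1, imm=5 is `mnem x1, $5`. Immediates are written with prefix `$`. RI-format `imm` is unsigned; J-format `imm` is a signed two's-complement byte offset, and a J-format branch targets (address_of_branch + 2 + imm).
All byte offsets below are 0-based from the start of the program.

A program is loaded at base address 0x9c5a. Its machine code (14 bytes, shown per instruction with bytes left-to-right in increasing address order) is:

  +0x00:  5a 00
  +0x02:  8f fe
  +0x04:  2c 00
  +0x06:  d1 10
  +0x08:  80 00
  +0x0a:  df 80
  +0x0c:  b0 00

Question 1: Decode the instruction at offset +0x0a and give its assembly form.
@+0a  big-endian(df 80) = 0xdf80
  opcode bits[15:11]=0x1b: lsr/RR
  [10:9] rd=3 = x3
  [8:7] rs=3 = x3

lsr x3, x3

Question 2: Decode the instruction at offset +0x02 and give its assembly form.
b $-2

off 0x02: read 8f fe as big → 0x8ffe
  top 5b → 0x11 → b [J]
  [10:0] imm=2046 (s11→-2) = $-2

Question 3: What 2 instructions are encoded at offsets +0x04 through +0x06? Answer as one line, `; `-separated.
psh x2; sbi x0, $272

+0x04: 2c 00 ⇒ word 0x2c00 (big)
  op=0x2c00>>11=0x5 ⇒ psh (R)
  rd@[10:9]=0x2 ⇒ x2
+0x06: d1 10 ⇒ word 0xd110 (big)
  op=0xd110>>11=0x1a ⇒ sbi (RI)
  rd@[10:9]=0x0 ⇒ x0
  imm@[8:0]=0x110 ⇒ $272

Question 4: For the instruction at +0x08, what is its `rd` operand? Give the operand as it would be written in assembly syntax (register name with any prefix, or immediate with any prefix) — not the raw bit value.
x0

+0x08: 80 00 ⇒ word 0x8000 (big)
  op=0x8000>>11=0x10 ⇒ pop (R)
  [10:9] rd=0 = x0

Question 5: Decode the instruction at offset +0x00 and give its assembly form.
str x1, x0

+0x00: 5a 00 ⇒ word 0x5a00 (big)
  op=0x5a00>>11=0xb ⇒ str (RR)
  rd: (w>>9)&0x3=0x1 → x1
  rs: (w>>7)&0x3=0x0 → x0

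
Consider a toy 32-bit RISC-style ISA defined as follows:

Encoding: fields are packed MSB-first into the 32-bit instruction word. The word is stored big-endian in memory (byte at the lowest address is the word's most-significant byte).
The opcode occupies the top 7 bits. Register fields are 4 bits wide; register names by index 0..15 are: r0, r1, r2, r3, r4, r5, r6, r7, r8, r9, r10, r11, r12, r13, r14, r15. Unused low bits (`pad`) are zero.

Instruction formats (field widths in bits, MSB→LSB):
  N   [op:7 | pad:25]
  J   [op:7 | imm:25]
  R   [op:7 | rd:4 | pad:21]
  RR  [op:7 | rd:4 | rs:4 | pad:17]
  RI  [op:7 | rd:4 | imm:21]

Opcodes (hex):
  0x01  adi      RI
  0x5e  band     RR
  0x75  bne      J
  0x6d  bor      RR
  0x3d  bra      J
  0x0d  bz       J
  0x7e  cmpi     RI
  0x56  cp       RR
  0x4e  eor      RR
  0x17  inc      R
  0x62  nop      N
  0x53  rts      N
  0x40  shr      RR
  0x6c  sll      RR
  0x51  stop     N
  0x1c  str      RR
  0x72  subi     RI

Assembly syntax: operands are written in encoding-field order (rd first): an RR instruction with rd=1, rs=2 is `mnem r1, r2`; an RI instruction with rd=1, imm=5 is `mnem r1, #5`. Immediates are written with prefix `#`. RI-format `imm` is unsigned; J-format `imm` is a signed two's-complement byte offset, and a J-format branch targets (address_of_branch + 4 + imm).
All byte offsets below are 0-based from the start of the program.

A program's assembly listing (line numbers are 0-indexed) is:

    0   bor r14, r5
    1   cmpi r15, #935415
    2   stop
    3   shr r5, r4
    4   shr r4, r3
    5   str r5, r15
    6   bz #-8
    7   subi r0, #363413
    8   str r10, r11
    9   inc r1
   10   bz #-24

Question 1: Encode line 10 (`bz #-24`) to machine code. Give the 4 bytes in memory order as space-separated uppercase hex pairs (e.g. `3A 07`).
L10: bz op=0xd:7|imm=-24:25 ⇒ 0x1bffffe8 ⇒ big 1b ff ff e8

1B FF FF E8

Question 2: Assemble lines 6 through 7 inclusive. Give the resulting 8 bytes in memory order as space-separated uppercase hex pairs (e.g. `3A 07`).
line 6 (bz): pack op=0xd:7|imm=-8:25 = 0x1bfffff8; big→ 1b ff ff f8
line 7 (subi): pack op=0x72:7|rd=0:4|imm=363413:21 = 0xe4058b95; big→ e4 05 8b 95

1B FF FF F8 E4 05 8B 95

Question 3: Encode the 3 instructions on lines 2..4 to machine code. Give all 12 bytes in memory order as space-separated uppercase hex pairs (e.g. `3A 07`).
2. stop fields op=0x51:7|pad=0:25 → word a2000000h → a2 00 00 00
3. shr fields op=0x40:7|rd=5:4|rs=4:4|pad=0:17 → word 80a80000h → 80 a8 00 00
4. shr fields op=0x40:7|rd=4:4|rs=3:4|pad=0:17 → word 80860000h → 80 86 00 00

A2 00 00 00 80 A8 00 00 80 86 00 00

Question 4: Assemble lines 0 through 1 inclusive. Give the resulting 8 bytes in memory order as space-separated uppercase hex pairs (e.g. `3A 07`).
DB CA 00 00 FD EE 45 F7

0. bor fields op=0x6d:7|rd=14:4|rs=5:4|pad=0:17 → word dbca0000h → db ca 00 00
1. cmpi fields op=0x7e:7|rd=15:4|imm=935415:21 → word fdee45f7h → fd ee 45 f7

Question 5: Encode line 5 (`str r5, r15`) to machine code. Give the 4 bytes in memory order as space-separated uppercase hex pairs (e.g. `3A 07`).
38 BE 00 00

L5: str op=0x1c:7|rd=5:4|rs=15:4|pad=0:17 ⇒ 0x38be0000 ⇒ big 38 be 00 00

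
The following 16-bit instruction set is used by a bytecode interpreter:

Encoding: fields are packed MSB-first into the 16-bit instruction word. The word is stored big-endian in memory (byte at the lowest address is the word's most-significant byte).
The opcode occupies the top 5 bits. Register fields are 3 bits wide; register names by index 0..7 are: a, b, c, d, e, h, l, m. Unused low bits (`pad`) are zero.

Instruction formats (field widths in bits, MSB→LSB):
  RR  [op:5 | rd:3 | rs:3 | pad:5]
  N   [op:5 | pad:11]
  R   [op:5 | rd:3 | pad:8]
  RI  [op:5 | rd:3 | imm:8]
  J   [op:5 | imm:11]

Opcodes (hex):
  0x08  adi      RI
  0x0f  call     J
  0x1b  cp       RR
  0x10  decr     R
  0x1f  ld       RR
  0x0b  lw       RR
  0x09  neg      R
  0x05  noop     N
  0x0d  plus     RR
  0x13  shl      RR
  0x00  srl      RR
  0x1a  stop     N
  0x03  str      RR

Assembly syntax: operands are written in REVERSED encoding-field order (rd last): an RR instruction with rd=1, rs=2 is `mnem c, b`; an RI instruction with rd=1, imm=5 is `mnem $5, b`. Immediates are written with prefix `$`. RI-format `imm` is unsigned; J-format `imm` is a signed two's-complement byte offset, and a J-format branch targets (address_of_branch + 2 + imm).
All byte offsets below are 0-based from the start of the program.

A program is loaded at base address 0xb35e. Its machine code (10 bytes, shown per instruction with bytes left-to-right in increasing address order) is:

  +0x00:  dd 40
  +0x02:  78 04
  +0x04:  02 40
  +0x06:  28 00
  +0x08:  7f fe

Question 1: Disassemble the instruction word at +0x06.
@+06  big-endian(28 00) = 0x2800
  opcode bits[15:11]=0x5: noop/N

noop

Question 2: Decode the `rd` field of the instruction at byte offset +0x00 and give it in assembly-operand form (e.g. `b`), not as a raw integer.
h

+0x00: dd 40 ⇒ word 0xdd40 (big)
  opcode bits[15:11]=0x1b: cp/RR
  rd@[10:8]=0x5 ⇒ h
  rs@[7:5]=0x2 ⇒ c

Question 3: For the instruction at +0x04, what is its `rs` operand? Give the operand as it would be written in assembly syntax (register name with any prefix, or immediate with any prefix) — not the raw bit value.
off 0x04: read 02 40 as big → 0x0240
  opcode bits[15:11]=0x0: srl/RR
  [10:8] rd=2 = c
  [7:5] rs=2 = c

c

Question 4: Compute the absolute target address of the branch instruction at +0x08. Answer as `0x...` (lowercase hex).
off 0x08: read 7f fe as big → 0x7ffe
  top 5b → 0xf → call [J]
  imm@[10:0]=0x7fe (s11→-2) ⇒ $-2
  target = base 0xb35e + off 0x08 + 2 + imm -2 = 0xb366

0xb366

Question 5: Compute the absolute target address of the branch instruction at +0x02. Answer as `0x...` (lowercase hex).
[02] 78 04 → 0x7804
  top 5b → 0xf → call [J]
  imm: (w>>0)&0x7ff=0x4 → $4
  target = base 0xb35e + off 0x02 + 2 + imm 4 = 0xb366

0xb366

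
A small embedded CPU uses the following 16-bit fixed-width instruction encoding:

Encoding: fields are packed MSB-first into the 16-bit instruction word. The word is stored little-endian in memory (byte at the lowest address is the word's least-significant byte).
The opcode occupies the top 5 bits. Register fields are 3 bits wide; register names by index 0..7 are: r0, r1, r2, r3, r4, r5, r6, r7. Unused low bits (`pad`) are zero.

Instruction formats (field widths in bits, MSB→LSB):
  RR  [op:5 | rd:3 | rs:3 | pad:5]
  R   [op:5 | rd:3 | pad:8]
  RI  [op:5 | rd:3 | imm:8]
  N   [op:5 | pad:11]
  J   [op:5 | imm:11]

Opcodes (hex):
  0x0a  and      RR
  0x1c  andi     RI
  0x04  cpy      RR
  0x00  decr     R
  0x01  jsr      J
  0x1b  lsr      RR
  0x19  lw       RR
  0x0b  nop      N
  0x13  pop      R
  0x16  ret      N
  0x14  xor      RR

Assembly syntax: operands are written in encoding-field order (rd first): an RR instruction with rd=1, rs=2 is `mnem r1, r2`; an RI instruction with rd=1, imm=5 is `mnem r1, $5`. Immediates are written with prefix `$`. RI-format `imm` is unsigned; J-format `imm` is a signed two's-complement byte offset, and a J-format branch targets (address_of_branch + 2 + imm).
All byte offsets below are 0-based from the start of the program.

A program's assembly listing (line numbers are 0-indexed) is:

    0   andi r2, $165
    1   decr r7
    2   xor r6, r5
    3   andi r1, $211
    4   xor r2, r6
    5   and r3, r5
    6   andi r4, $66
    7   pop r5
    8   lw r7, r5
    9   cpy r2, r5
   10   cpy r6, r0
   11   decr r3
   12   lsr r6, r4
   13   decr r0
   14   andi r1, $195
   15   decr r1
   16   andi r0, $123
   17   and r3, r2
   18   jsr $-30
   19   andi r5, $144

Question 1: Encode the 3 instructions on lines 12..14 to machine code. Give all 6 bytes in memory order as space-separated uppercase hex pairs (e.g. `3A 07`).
line 12 (lsr): pack op=0x1b:5|rd=6:3|rs=4:3|pad=0:5 = 0xde80; little→ 80 de
line 13 (decr): pack op=0x0:5|rd=0:3|pad=0:8 = 0x0000; little→ 00 00
line 14 (andi): pack op=0x1c:5|rd=1:3|imm=195:8 = 0xe1c3; little→ c3 e1

80 DE 00 00 C3 E1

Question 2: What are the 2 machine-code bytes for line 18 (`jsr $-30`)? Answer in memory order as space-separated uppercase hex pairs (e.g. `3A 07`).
L18: jsr op=0x1:5|imm=-30:11 ⇒ 0x0fe2 ⇒ little e2 0f

E2 0F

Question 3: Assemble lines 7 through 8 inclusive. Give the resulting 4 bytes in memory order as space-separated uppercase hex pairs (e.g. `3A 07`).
00 9D A0 CF

7. pop fields op=0x13:5|rd=5:3|pad=0:8 → word 9d00h → 00 9d
8. lw fields op=0x19:5|rd=7:3|rs=5:3|pad=0:5 → word cfa0h → a0 cf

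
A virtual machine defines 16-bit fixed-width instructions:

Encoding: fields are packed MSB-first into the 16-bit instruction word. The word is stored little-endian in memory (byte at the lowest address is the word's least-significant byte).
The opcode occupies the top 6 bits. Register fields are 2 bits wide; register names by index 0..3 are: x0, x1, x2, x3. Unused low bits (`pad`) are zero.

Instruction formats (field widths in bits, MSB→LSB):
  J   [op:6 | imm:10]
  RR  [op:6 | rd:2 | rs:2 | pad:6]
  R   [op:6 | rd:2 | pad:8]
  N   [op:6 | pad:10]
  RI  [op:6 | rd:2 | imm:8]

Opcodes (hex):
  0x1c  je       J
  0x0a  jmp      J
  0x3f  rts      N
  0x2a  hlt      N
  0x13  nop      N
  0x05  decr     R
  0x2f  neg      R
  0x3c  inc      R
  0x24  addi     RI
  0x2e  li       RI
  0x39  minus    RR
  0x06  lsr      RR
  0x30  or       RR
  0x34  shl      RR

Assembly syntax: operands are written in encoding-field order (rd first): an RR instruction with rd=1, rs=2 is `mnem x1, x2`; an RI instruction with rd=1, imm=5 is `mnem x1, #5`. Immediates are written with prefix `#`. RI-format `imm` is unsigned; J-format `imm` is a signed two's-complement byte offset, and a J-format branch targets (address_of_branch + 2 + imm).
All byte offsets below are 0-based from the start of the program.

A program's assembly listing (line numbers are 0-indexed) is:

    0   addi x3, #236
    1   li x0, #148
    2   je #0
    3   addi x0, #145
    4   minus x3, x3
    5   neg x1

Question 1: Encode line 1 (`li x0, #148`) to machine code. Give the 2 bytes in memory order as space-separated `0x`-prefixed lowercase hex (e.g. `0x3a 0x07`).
1. li fields op=0x2e:6|rd=0:2|imm=148:8 → word b894h → 94 b8

0x94 0xb8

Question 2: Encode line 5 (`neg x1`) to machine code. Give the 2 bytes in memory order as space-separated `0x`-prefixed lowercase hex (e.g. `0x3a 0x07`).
0x00 0xbd

5. neg fields op=0x2f:6|rd=1:2|pad=0:8 → word bd00h → 00 bd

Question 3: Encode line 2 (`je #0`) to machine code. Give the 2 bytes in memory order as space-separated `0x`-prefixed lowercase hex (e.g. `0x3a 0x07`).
L2: je op=0x1c:6|imm=0:10 ⇒ 0x7000 ⇒ little 00 70

0x00 0x70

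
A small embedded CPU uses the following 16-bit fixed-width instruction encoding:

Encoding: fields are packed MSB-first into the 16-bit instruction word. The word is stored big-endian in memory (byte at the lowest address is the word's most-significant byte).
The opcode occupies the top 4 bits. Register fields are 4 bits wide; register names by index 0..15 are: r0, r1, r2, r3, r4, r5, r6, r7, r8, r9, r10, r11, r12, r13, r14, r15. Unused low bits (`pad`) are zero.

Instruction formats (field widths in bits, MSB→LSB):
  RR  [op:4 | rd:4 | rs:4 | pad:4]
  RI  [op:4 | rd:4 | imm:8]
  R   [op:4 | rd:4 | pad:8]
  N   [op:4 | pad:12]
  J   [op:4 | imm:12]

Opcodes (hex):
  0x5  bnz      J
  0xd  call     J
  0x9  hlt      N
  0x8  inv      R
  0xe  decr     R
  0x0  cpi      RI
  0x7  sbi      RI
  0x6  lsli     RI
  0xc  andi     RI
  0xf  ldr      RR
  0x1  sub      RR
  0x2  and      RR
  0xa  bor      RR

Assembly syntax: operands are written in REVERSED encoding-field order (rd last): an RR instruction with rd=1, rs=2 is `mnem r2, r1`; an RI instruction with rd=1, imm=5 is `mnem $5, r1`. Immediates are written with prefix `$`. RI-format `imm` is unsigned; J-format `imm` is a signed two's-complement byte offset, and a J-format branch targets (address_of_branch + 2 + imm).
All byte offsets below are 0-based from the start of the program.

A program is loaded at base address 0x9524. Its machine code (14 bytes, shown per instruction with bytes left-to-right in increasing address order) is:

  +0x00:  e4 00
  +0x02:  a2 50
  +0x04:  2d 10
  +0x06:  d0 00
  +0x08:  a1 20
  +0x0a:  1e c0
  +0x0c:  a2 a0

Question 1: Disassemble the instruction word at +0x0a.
[0a] 1e c0 → 0x1ec0
  opcode bits[15:12]=0x1: sub/RR
  [11:8] rd=14 = r14
  [7:4] rs=12 = r12

sub r12, r14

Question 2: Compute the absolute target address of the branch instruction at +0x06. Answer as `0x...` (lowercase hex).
0x952c

@+06  big-endian(d0 00) = 0xd000
  top 4b → 0xd → call [J]
  imm: (w>>0)&0xfff=0x0 → $0
  target = base 0x9524 + off 0x06 + 2 + imm 0 = 0x952c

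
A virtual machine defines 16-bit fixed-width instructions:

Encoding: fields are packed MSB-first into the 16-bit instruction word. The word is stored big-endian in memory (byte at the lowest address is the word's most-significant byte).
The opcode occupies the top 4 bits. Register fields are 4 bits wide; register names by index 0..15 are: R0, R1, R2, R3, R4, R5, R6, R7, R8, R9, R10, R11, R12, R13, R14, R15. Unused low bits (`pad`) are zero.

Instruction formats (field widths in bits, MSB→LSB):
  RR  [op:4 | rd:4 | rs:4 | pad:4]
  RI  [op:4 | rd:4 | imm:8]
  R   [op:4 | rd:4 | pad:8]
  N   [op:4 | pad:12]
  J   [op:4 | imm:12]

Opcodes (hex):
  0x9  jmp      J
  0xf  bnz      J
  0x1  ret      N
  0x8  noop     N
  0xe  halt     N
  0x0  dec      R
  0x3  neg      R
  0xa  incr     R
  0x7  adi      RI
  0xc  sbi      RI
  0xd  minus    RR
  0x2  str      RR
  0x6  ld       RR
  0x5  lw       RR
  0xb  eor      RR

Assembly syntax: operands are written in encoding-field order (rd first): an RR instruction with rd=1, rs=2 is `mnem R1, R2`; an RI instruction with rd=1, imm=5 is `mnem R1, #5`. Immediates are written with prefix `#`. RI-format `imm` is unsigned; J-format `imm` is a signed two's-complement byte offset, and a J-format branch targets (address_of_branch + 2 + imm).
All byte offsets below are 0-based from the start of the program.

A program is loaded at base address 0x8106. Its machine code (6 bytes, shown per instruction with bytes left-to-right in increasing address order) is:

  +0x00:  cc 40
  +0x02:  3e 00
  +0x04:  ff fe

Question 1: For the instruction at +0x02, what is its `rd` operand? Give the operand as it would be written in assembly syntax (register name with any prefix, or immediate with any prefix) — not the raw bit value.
R14

[02] 3e 00 → 0x3e00
  top 4b → 0x3 → neg [R]
  rd@[11:8]=0xe ⇒ R14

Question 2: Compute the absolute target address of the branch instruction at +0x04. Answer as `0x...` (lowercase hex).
0x810a

[04] ff fe → 0xfffe
  top 4b → 0xf → bnz [J]
  imm@[11:0]=0xffe (s12→-2) ⇒ #-2
  target = base 0x8106 + off 0x04 + 2 + imm -2 = 0x810a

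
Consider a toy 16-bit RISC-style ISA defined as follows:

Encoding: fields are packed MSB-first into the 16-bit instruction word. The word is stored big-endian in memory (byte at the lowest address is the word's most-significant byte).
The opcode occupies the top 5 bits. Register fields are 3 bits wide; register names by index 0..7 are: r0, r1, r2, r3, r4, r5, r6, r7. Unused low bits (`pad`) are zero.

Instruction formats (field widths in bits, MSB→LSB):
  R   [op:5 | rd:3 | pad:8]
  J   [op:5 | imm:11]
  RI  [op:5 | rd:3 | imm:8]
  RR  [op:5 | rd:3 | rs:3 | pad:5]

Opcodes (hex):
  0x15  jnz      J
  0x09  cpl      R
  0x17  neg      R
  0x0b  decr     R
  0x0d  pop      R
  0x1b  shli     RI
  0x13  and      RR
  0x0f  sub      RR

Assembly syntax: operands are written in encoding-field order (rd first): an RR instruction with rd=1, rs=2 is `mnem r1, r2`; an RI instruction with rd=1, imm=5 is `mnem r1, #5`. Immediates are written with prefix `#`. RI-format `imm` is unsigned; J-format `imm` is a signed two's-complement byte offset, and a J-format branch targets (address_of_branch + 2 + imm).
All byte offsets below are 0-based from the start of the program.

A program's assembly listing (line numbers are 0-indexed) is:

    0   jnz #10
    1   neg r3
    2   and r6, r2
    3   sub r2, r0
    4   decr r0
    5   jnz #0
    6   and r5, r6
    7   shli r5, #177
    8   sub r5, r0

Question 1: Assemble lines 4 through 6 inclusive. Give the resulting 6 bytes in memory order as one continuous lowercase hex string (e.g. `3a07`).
L4: decr op=0xb:5|rd=0:3|pad=0:8 ⇒ 0x5800 ⇒ big 58 00
L5: jnz op=0x15:5|imm=0:11 ⇒ 0xa800 ⇒ big a8 00
L6: and op=0x13:5|rd=5:3|rs=6:3|pad=0:5 ⇒ 0x9dc0 ⇒ big 9d c0

5800a8009dc0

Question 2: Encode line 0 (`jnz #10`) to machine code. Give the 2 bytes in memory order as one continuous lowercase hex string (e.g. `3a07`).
0. jnz fields op=0x15:5|imm=10:11 → word a80ah → a8 0a

a80a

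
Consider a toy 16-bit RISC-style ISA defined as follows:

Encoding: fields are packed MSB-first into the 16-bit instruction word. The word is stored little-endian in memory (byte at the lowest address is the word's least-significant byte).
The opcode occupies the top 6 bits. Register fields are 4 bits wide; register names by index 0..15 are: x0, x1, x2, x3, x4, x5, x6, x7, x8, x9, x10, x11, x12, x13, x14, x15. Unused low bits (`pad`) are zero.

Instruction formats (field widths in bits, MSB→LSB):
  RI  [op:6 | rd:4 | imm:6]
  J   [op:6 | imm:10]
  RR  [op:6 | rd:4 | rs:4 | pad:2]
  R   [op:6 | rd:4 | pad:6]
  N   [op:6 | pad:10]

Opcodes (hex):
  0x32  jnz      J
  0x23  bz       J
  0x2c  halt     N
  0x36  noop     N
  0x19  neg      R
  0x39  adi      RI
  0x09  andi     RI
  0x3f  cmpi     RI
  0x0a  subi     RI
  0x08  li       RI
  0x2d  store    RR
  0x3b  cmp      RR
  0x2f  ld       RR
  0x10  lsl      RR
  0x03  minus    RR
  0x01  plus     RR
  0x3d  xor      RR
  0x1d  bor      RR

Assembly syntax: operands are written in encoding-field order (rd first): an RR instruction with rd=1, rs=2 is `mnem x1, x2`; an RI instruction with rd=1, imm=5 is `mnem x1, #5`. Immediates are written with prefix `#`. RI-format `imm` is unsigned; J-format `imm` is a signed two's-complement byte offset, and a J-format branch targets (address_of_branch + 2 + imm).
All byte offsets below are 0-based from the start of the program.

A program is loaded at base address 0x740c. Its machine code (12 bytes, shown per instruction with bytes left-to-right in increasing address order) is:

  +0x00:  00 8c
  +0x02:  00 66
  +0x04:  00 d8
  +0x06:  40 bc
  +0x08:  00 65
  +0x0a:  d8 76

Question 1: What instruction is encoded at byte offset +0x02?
neg x8

@+02  little-endian(00 66) = 0x6600
  top 6b → 0x19 → neg [R]
  rd: (w>>6)&0xf=0x8 → x8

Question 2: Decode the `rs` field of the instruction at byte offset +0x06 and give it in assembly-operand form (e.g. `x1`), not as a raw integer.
@+06  little-endian(40 bc) = 0xbc40
  top 6b → 0x2f → ld [RR]
  rd@[9:6]=0x1 ⇒ x1
  rs@[5:2]=0x0 ⇒ x0

x0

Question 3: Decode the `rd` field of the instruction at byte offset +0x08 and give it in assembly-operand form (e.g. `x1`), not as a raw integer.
x4

off 0x08: read 00 65 as little → 0x6500
  top 6b → 0x19 → neg [R]
  [9:6] rd=4 = x4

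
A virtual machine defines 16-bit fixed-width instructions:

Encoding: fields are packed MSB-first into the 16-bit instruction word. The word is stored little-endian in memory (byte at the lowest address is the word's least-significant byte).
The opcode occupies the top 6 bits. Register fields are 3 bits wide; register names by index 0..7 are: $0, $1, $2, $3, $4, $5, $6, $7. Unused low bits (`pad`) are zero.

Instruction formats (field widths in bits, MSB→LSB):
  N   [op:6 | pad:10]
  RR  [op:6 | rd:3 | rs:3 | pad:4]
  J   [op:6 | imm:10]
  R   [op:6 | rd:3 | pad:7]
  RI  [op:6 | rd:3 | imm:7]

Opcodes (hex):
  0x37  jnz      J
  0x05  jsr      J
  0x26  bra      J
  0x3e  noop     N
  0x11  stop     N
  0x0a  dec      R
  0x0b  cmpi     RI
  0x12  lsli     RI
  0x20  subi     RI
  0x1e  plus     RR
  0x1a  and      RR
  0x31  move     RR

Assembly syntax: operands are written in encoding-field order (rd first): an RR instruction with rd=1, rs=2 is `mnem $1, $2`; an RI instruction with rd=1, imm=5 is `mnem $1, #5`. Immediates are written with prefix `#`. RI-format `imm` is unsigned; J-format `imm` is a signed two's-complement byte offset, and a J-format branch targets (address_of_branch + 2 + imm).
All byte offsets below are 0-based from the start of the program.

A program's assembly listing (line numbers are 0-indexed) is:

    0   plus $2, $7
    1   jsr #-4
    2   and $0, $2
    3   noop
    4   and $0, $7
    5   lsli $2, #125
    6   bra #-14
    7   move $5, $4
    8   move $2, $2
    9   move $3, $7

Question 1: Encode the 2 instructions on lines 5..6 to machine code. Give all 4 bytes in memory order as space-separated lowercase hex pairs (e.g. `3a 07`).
7d 49 f2 9b

5. lsli fields op=0x12:6|rd=2:3|imm=125:7 → word 497dh → 7d 49
6. bra fields op=0x26:6|imm=-14:10 → word 9bf2h → f2 9b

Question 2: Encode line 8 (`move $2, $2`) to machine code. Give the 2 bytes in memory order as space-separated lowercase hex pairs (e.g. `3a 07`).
20 c5

L8: move op=0x31:6|rd=2:3|rs=2:3|pad=0:4 ⇒ 0xc520 ⇒ little 20 c5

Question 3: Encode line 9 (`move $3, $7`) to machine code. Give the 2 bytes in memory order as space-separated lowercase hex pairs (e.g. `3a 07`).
L9: move op=0x31:6|rd=3:3|rs=7:3|pad=0:4 ⇒ 0xc5f0 ⇒ little f0 c5

f0 c5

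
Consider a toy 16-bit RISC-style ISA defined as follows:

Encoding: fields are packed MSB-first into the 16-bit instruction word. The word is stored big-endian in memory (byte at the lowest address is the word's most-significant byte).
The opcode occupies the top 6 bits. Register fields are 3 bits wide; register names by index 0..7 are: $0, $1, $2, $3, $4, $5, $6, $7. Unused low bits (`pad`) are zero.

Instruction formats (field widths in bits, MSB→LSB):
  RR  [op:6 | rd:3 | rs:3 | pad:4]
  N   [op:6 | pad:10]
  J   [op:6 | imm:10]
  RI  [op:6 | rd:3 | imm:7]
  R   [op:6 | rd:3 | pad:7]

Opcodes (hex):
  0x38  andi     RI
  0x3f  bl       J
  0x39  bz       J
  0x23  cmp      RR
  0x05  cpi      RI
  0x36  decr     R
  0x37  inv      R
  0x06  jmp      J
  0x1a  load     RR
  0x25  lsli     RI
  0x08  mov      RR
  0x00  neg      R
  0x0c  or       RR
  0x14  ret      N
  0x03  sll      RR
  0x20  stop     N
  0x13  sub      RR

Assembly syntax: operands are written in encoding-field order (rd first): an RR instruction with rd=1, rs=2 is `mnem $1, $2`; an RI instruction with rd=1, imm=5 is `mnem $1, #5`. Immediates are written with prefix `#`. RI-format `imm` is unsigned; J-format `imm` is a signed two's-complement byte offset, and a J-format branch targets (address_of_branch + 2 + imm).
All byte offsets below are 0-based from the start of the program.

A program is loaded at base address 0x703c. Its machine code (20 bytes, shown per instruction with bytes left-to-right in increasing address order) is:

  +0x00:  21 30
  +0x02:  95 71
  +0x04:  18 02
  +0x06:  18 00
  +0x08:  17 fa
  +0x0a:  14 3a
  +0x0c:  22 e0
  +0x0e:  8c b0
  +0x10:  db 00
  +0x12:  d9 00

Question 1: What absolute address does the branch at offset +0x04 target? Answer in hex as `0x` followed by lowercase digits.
+0x04: 18 02 ⇒ word 0x1802 (big)
  top 6b → 0x6 → jmp [J]
  imm: (w>>0)&0x3ff=0x2 → #2
  target = base 0x703c + off 0x04 + 2 + imm 2 = 0x7044

0x7044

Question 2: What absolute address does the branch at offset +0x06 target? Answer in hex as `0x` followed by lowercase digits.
[06] 18 00 → 0x1800
  top 6b → 0x6 → jmp [J]
  imm@[9:0]=0x0 ⇒ #0
  target = base 0x703c + off 0x06 + 2 + imm 0 = 0x7044

0x7044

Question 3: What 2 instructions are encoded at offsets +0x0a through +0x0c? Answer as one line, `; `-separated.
cpi $0, #58; mov $5, $6

[0a] 14 3a → 0x143a
  opcode bits[15:10]=0x5: cpi/RI
  [9:7] rd=0 = $0
  [6:0] imm=58 = #58
[0c] 22 e0 → 0x22e0
  opcode bits[15:10]=0x8: mov/RR
  [9:7] rd=5 = $5
  [6:4] rs=6 = $6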